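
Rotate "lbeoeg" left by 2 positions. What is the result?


Input: "lbeoeg", rotate left by 2
First 2 characters: "lb"
Remaining characters: "eoeg"
Concatenate remaining + first: "eoeg" + "lb" = "eoeglb"

eoeglb


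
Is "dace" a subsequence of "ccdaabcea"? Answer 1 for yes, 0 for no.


Check if "dace" is a subsequence of "ccdaabcea"
Greedy scan:
  Position 0 ('c'): no match needed
  Position 1 ('c'): no match needed
  Position 2 ('d'): matches sub[0] = 'd'
  Position 3 ('a'): matches sub[1] = 'a'
  Position 4 ('a'): no match needed
  Position 5 ('b'): no match needed
  Position 6 ('c'): matches sub[2] = 'c'
  Position 7 ('e'): matches sub[3] = 'e'
  Position 8 ('a'): no match needed
All 4 characters matched => is a subsequence

1


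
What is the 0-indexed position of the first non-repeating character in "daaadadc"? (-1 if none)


Input: daaadadc
Character frequencies:
  'a': 4
  'c': 1
  'd': 3
Scanning left to right for freq == 1:
  Position 0 ('d'): freq=3, skip
  Position 1 ('a'): freq=4, skip
  Position 2 ('a'): freq=4, skip
  Position 3 ('a'): freq=4, skip
  Position 4 ('d'): freq=3, skip
  Position 5 ('a'): freq=4, skip
  Position 6 ('d'): freq=3, skip
  Position 7 ('c'): unique! => answer = 7

7


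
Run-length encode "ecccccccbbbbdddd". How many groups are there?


Input: ecccccccbbbbdddd
Scanning for consecutive runs:
  Group 1: 'e' x 1 (positions 0-0)
  Group 2: 'c' x 7 (positions 1-7)
  Group 3: 'b' x 4 (positions 8-11)
  Group 4: 'd' x 4 (positions 12-15)
Total groups: 4

4


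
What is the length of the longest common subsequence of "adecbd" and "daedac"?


LCS of "adecbd" and "daedac"
DP table:
           d    a    e    d    a    c
      0    0    0    0    0    0    0
  a   0    0    1    1    1    1    1
  d   0    1    1    1    2    2    2
  e   0    1    1    2    2    2    2
  c   0    1    1    2    2    2    3
  b   0    1    1    2    2    2    3
  d   0    1    1    2    3    3    3
LCS length = dp[6][6] = 3

3


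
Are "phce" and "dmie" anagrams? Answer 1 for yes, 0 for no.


Strings: "phce", "dmie"
Sorted first:  cehp
Sorted second: deim
Differ at position 0: 'c' vs 'd' => not anagrams

0


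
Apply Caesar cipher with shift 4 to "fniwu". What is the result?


Caesar cipher: shift "fniwu" by 4
  'f' (pos 5) + 4 = pos 9 = 'j'
  'n' (pos 13) + 4 = pos 17 = 'r'
  'i' (pos 8) + 4 = pos 12 = 'm'
  'w' (pos 22) + 4 = pos 0 = 'a'
  'u' (pos 20) + 4 = pos 24 = 'y'
Result: jrmay

jrmay


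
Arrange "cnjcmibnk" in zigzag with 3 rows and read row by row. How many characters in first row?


Zigzag "cnjcmibnk" into 3 rows:
Placing characters:
  'c' => row 0
  'n' => row 1
  'j' => row 2
  'c' => row 1
  'm' => row 0
  'i' => row 1
  'b' => row 2
  'n' => row 1
  'k' => row 0
Rows:
  Row 0: "cmk"
  Row 1: "ncin"
  Row 2: "jb"
First row length: 3

3


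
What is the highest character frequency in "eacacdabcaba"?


Input: eacacdabcaba
Character counts:
  'a': 5
  'b': 2
  'c': 3
  'd': 1
  'e': 1
Maximum frequency: 5

5


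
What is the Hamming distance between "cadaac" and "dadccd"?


Comparing "cadaac" and "dadccd" position by position:
  Position 0: 'c' vs 'd' => differ
  Position 1: 'a' vs 'a' => same
  Position 2: 'd' vs 'd' => same
  Position 3: 'a' vs 'c' => differ
  Position 4: 'a' vs 'c' => differ
  Position 5: 'c' vs 'd' => differ
Total differences (Hamming distance): 4

4


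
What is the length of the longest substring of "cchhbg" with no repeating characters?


Input: "cchhbg"
Sliding window (track last position of each char):
  Position 0 ('c'): window [0,0] length 1 -- new best
  Position 1 ('c'): repeat (last at 0), move window start to 1
  Position 1 ('c'): window [1,1] length 1
  Position 2 ('h'): window [1,2] length 2 -- new best
  Position 3 ('h'): repeat (last at 2), move window start to 3
  Position 3 ('h'): window [3,3] length 1
  Position 4 ('b'): window [3,4] length 2
  Position 5 ('g'): window [3,5] length 3 -- new best
Longest substring with no repeats: "hbg" with length 3

3


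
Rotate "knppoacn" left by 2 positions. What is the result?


Input: "knppoacn", rotate left by 2
First 2 characters: "kn"
Remaining characters: "ppoacn"
Concatenate remaining + first: "ppoacn" + "kn" = "ppoacnkn"

ppoacnkn


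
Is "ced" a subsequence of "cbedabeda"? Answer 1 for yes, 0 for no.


Check if "ced" is a subsequence of "cbedabeda"
Greedy scan:
  Position 0 ('c'): matches sub[0] = 'c'
  Position 1 ('b'): no match needed
  Position 2 ('e'): matches sub[1] = 'e'
  Position 3 ('d'): matches sub[2] = 'd'
  Position 4 ('a'): no match needed
  Position 5 ('b'): no match needed
  Position 6 ('e'): no match needed
  Position 7 ('d'): no match needed
  Position 8 ('a'): no match needed
All 3 characters matched => is a subsequence

1


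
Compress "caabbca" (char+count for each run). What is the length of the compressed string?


Input: caabbca
Runs:
  'c' x 1 => "c1"
  'a' x 2 => "a2"
  'b' x 2 => "b2"
  'c' x 1 => "c1"
  'a' x 1 => "a1"
Compressed: "c1a2b2c1a1"
Compressed length: 10

10


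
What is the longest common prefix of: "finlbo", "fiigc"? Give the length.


Words: finlbo, fiigc
  Position 0: all 'f' => match
  Position 1: all 'i' => match
  Position 2: ('n', 'i') => mismatch, stop
LCP = "fi" (length 2)

2


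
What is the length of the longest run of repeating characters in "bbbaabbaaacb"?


Input: "bbbaabbaaacb"
Scanning for longest run:
  Position 1 ('b'): continues run of 'b', length=2
  Position 2 ('b'): continues run of 'b', length=3
  Position 3 ('a'): new char, reset run to 1
  Position 4 ('a'): continues run of 'a', length=2
  Position 5 ('b'): new char, reset run to 1
  Position 6 ('b'): continues run of 'b', length=2
  Position 7 ('a'): new char, reset run to 1
  Position 8 ('a'): continues run of 'a', length=2
  Position 9 ('a'): continues run of 'a', length=3
  Position 10 ('c'): new char, reset run to 1
  Position 11 ('b'): new char, reset run to 1
Longest run: 'b' with length 3

3


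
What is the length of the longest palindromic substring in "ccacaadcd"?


Input: "ccacaadcd"
Checking substrings for palindromes:
  [1:4] "cac" (len 3) => palindrome
  [2:5] "aca" (len 3) => palindrome
  [6:9] "dcd" (len 3) => palindrome
  [0:2] "cc" (len 2) => palindrome
  [4:6] "aa" (len 2) => palindrome
Longest palindromic substring: "cac" with length 3

3


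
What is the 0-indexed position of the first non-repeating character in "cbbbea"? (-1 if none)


Input: cbbbea
Character frequencies:
  'a': 1
  'b': 3
  'c': 1
  'e': 1
Scanning left to right for freq == 1:
  Position 0 ('c'): unique! => answer = 0

0


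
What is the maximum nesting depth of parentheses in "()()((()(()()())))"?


Input: "()()((()(()()())))"
Tracking depth:
  Position 0 '(': depth becomes 1
  Position 1 ')': depth becomes 0
  Position 2 '(': depth becomes 1
  Position 3 ')': depth becomes 0
  Position 4 '(': depth becomes 1
  Position 5 '(': depth becomes 2
  Position 6 '(': depth becomes 3
  Position 7 ')': depth becomes 2
  Position 8 '(': depth becomes 3
  Position 9 '(': depth becomes 4
  Position 10 ')': depth becomes 3
  Position 11 '(': depth becomes 4
  Position 12 ')': depth becomes 3
  Position 13 '(': depth becomes 4
  Position 14 ')': depth becomes 3
  Position 15 ')': depth becomes 2
  Position 16 ')': depth becomes 1
  Position 17 ')': depth becomes 0
Maximum depth reached: 4

4


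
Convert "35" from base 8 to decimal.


Input: "35" in base 8
Positional expansion:
  Digit '3' (value 3) x 8^1 = 24
  Digit '5' (value 5) x 8^0 = 5
Sum = 29

29


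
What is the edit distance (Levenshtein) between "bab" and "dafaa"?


Computing edit distance: "bab" -> "dafaa"
DP table:
           d    a    f    a    a
      0    1    2    3    4    5
  b   1    1    2    3    4    5
  a   2    2    1    2    3    4
  b   3    3    2    2    3    4
Edit distance = dp[3][5] = 4

4


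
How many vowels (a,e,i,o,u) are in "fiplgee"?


Input: fiplgee
Checking each character:
  'f' at position 0: consonant
  'i' at position 1: vowel (running total: 1)
  'p' at position 2: consonant
  'l' at position 3: consonant
  'g' at position 4: consonant
  'e' at position 5: vowel (running total: 2)
  'e' at position 6: vowel (running total: 3)
Total vowels: 3

3


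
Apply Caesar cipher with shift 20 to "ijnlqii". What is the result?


Caesar cipher: shift "ijnlqii" by 20
  'i' (pos 8) + 20 = pos 2 = 'c'
  'j' (pos 9) + 20 = pos 3 = 'd'
  'n' (pos 13) + 20 = pos 7 = 'h'
  'l' (pos 11) + 20 = pos 5 = 'f'
  'q' (pos 16) + 20 = pos 10 = 'k'
  'i' (pos 8) + 20 = pos 2 = 'c'
  'i' (pos 8) + 20 = pos 2 = 'c'
Result: cdhfkcc

cdhfkcc


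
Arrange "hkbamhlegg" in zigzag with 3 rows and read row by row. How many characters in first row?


Zigzag "hkbamhlegg" into 3 rows:
Placing characters:
  'h' => row 0
  'k' => row 1
  'b' => row 2
  'a' => row 1
  'm' => row 0
  'h' => row 1
  'l' => row 2
  'e' => row 1
  'g' => row 0
  'g' => row 1
Rows:
  Row 0: "hmg"
  Row 1: "kaheg"
  Row 2: "bl"
First row length: 3

3


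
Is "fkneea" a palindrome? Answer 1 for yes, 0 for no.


Input: fkneea
Reversed: aeenkf
  Compare pos 0 ('f') with pos 5 ('a'): MISMATCH
  Compare pos 1 ('k') with pos 4 ('e'): MISMATCH
  Compare pos 2 ('n') with pos 3 ('e'): MISMATCH
Result: not a palindrome

0


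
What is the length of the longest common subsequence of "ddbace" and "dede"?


LCS of "ddbace" and "dede"
DP table:
           d    e    d    e
      0    0    0    0    0
  d   0    1    1    1    1
  d   0    1    1    2    2
  b   0    1    1    2    2
  a   0    1    1    2    2
  c   0    1    1    2    2
  e   0    1    2    2    3
LCS length = dp[6][4] = 3

3


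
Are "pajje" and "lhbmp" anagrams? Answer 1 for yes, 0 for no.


Strings: "pajje", "lhbmp"
Sorted first:  aejjp
Sorted second: bhlmp
Differ at position 0: 'a' vs 'b' => not anagrams

0


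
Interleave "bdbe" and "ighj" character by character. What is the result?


Interleaving "bdbe" and "ighj":
  Position 0: 'b' from first, 'i' from second => "bi"
  Position 1: 'd' from first, 'g' from second => "dg"
  Position 2: 'b' from first, 'h' from second => "bh"
  Position 3: 'e' from first, 'j' from second => "ej"
Result: bidgbhej

bidgbhej


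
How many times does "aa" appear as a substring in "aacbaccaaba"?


Searching for "aa" in "aacbaccaaba"
Scanning each position:
  Position 0: "aa" => MATCH
  Position 1: "ac" => no
  Position 2: "cb" => no
  Position 3: "ba" => no
  Position 4: "ac" => no
  Position 5: "cc" => no
  Position 6: "ca" => no
  Position 7: "aa" => MATCH
  Position 8: "ab" => no
  Position 9: "ba" => no
Total occurrences: 2

2


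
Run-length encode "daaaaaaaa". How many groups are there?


Input: daaaaaaaa
Scanning for consecutive runs:
  Group 1: 'd' x 1 (positions 0-0)
  Group 2: 'a' x 8 (positions 1-8)
Total groups: 2

2


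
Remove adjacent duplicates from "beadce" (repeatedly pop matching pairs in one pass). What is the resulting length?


Input: beadce
Stack-based adjacent duplicate removal:
  Read 'b': push. Stack: b
  Read 'e': push. Stack: be
  Read 'a': push. Stack: bea
  Read 'd': push. Stack: bead
  Read 'c': push. Stack: beadc
  Read 'e': push. Stack: beadce
Final stack: "beadce" (length 6)

6


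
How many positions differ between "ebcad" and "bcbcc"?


Comparing "ebcad" and "bcbcc" position by position:
  Position 0: 'e' vs 'b' => DIFFER
  Position 1: 'b' vs 'c' => DIFFER
  Position 2: 'c' vs 'b' => DIFFER
  Position 3: 'a' vs 'c' => DIFFER
  Position 4: 'd' vs 'c' => DIFFER
Positions that differ: 5

5


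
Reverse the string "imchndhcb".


Input: imchndhcb
Reading characters right to left:
  Position 8: 'b'
  Position 7: 'c'
  Position 6: 'h'
  Position 5: 'd'
  Position 4: 'n'
  Position 3: 'h'
  Position 2: 'c'
  Position 1: 'm'
  Position 0: 'i'
Reversed: bchdnhcmi

bchdnhcmi


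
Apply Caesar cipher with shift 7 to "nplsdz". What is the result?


Caesar cipher: shift "nplsdz" by 7
  'n' (pos 13) + 7 = pos 20 = 'u'
  'p' (pos 15) + 7 = pos 22 = 'w'
  'l' (pos 11) + 7 = pos 18 = 's'
  's' (pos 18) + 7 = pos 25 = 'z'
  'd' (pos 3) + 7 = pos 10 = 'k'
  'z' (pos 25) + 7 = pos 6 = 'g'
Result: uwszkg

uwszkg


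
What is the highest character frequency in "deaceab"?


Input: deaceab
Character counts:
  'a': 2
  'b': 1
  'c': 1
  'd': 1
  'e': 2
Maximum frequency: 2

2


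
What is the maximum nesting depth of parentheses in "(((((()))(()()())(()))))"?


Input: "(((((()))(()()())(()))))"
Tracking depth:
  Position 0 '(': depth becomes 1
  Position 1 '(': depth becomes 2
  Position 2 '(': depth becomes 3
  Position 3 '(': depth becomes 4
  Position 4 '(': depth becomes 5
  Position 5 '(': depth becomes 6
  Position 6 ')': depth becomes 5
  Position 7 ')': depth becomes 4
  Position 8 ')': depth becomes 3
  Position 9 '(': depth becomes 4
  Position 10 '(': depth becomes 5
  Position 11 ')': depth becomes 4
  Position 12 '(': depth becomes 5
  Position 13 ')': depth becomes 4
  Position 14 '(': depth becomes 5
  Position 15 ')': depth becomes 4
  Position 16 ')': depth becomes 3
  Position 17 '(': depth becomes 4
  Position 18 '(': depth becomes 5
  Position 19 ')': depth becomes 4
  Position 20 ')': depth becomes 3
  Position 21 ')': depth becomes 2
  Position 22 ')': depth becomes 1
  Position 23 ')': depth becomes 0
Maximum depth reached: 6

6


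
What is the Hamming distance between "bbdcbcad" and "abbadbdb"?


Comparing "bbdcbcad" and "abbadbdb" position by position:
  Position 0: 'b' vs 'a' => differ
  Position 1: 'b' vs 'b' => same
  Position 2: 'd' vs 'b' => differ
  Position 3: 'c' vs 'a' => differ
  Position 4: 'b' vs 'd' => differ
  Position 5: 'c' vs 'b' => differ
  Position 6: 'a' vs 'd' => differ
  Position 7: 'd' vs 'b' => differ
Total differences (Hamming distance): 7

7


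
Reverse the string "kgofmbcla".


Input: kgofmbcla
Reading characters right to left:
  Position 8: 'a'
  Position 7: 'l'
  Position 6: 'c'
  Position 5: 'b'
  Position 4: 'm'
  Position 3: 'f'
  Position 2: 'o'
  Position 1: 'g'
  Position 0: 'k'
Reversed: alcbmfogk

alcbmfogk


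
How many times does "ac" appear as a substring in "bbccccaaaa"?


Searching for "ac" in "bbccccaaaa"
Scanning each position:
  Position 0: "bb" => no
  Position 1: "bc" => no
  Position 2: "cc" => no
  Position 3: "cc" => no
  Position 4: "cc" => no
  Position 5: "ca" => no
  Position 6: "aa" => no
  Position 7: "aa" => no
  Position 8: "aa" => no
Total occurrences: 0

0


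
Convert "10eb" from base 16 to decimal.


Input: "10eb" in base 16
Positional expansion:
  Digit '1' (value 1) x 16^3 = 4096
  Digit '0' (value 0) x 16^2 = 0
  Digit 'e' (value 14) x 16^1 = 224
  Digit 'b' (value 11) x 16^0 = 11
Sum = 4331

4331


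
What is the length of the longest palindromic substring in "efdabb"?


Input: "efdabb"
Checking substrings for palindromes:
  [4:6] "bb" (len 2) => palindrome
Longest palindromic substring: "bb" with length 2

2


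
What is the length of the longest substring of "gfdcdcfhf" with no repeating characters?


Input: "gfdcdcfhf"
Sliding window (track last position of each char):
  Position 0 ('g'): window [0,0] length 1 -- new best
  Position 1 ('f'): window [0,1] length 2 -- new best
  Position 2 ('d'): window [0,2] length 3 -- new best
  Position 3 ('c'): window [0,3] length 4 -- new best
  Position 4 ('d'): repeat (last at 2), move window start to 3
  Position 4 ('d'): window [3,4] length 2
  Position 5 ('c'): repeat (last at 3), move window start to 4
  Position 5 ('c'): window [4,5] length 2
  Position 6 ('f'): window [4,6] length 3
  Position 7 ('h'): window [4,7] length 4
  Position 8 ('f'): repeat (last at 6), move window start to 7
  Position 8 ('f'): window [7,8] length 2
Longest substring with no repeats: "gfdc" with length 4

4


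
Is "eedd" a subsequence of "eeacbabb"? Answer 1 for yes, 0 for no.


Check if "eedd" is a subsequence of "eeacbabb"
Greedy scan:
  Position 0 ('e'): matches sub[0] = 'e'
  Position 1 ('e'): matches sub[1] = 'e'
  Position 2 ('a'): no match needed
  Position 3 ('c'): no match needed
  Position 4 ('b'): no match needed
  Position 5 ('a'): no match needed
  Position 6 ('b'): no match needed
  Position 7 ('b'): no match needed
Only matched 2/4 characters => not a subsequence

0


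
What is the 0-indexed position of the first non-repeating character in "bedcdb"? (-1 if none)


Input: bedcdb
Character frequencies:
  'b': 2
  'c': 1
  'd': 2
  'e': 1
Scanning left to right for freq == 1:
  Position 0 ('b'): freq=2, skip
  Position 1 ('e'): unique! => answer = 1

1


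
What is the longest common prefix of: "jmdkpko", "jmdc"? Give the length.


Words: jmdkpko, jmdc
  Position 0: all 'j' => match
  Position 1: all 'm' => match
  Position 2: all 'd' => match
  Position 3: ('k', 'c') => mismatch, stop
LCP = "jmd" (length 3)

3


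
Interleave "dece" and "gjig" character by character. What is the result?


Interleaving "dece" and "gjig":
  Position 0: 'd' from first, 'g' from second => "dg"
  Position 1: 'e' from first, 'j' from second => "ej"
  Position 2: 'c' from first, 'i' from second => "ci"
  Position 3: 'e' from first, 'g' from second => "eg"
Result: dgejcieg

dgejcieg


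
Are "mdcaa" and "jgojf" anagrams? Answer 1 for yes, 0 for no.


Strings: "mdcaa", "jgojf"
Sorted first:  aacdm
Sorted second: fgjjo
Differ at position 0: 'a' vs 'f' => not anagrams

0


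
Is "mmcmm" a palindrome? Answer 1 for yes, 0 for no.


Input: mmcmm
Reversed: mmcmm
  Compare pos 0 ('m') with pos 4 ('m'): match
  Compare pos 1 ('m') with pos 3 ('m'): match
Result: palindrome

1


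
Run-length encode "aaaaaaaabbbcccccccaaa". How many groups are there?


Input: aaaaaaaabbbcccccccaaa
Scanning for consecutive runs:
  Group 1: 'a' x 8 (positions 0-7)
  Group 2: 'b' x 3 (positions 8-10)
  Group 3: 'c' x 7 (positions 11-17)
  Group 4: 'a' x 3 (positions 18-20)
Total groups: 4

4


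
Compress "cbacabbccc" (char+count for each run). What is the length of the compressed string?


Input: cbacabbccc
Runs:
  'c' x 1 => "c1"
  'b' x 1 => "b1"
  'a' x 1 => "a1"
  'c' x 1 => "c1"
  'a' x 1 => "a1"
  'b' x 2 => "b2"
  'c' x 3 => "c3"
Compressed: "c1b1a1c1a1b2c3"
Compressed length: 14

14


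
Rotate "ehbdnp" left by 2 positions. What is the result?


Input: "ehbdnp", rotate left by 2
First 2 characters: "eh"
Remaining characters: "bdnp"
Concatenate remaining + first: "bdnp" + "eh" = "bdnpeh"

bdnpeh


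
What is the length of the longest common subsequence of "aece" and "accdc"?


LCS of "aece" and "accdc"
DP table:
           a    c    c    d    c
      0    0    0    0    0    0
  a   0    1    1    1    1    1
  e   0    1    1    1    1    1
  c   0    1    2    2    2    2
  e   0    1    2    2    2    2
LCS length = dp[4][5] = 2

2


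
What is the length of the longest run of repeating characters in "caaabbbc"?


Input: "caaabbbc"
Scanning for longest run:
  Position 1 ('a'): new char, reset run to 1
  Position 2 ('a'): continues run of 'a', length=2
  Position 3 ('a'): continues run of 'a', length=3
  Position 4 ('b'): new char, reset run to 1
  Position 5 ('b'): continues run of 'b', length=2
  Position 6 ('b'): continues run of 'b', length=3
  Position 7 ('c'): new char, reset run to 1
Longest run: 'a' with length 3

3


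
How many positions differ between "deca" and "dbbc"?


Comparing "deca" and "dbbc" position by position:
  Position 0: 'd' vs 'd' => same
  Position 1: 'e' vs 'b' => DIFFER
  Position 2: 'c' vs 'b' => DIFFER
  Position 3: 'a' vs 'c' => DIFFER
Positions that differ: 3

3


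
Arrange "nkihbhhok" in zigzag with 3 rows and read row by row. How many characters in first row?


Zigzag "nkihbhhok" into 3 rows:
Placing characters:
  'n' => row 0
  'k' => row 1
  'i' => row 2
  'h' => row 1
  'b' => row 0
  'h' => row 1
  'h' => row 2
  'o' => row 1
  'k' => row 0
Rows:
  Row 0: "nbk"
  Row 1: "khho"
  Row 2: "ih"
First row length: 3

3


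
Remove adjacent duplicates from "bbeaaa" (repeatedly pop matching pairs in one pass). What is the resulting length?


Input: bbeaaa
Stack-based adjacent duplicate removal:
  Read 'b': push. Stack: b
  Read 'b': matches stack top 'b' => pop. Stack: (empty)
  Read 'e': push. Stack: e
  Read 'a': push. Stack: ea
  Read 'a': matches stack top 'a' => pop. Stack: e
  Read 'a': push. Stack: ea
Final stack: "ea" (length 2)

2


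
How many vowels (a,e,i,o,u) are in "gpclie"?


Input: gpclie
Checking each character:
  'g' at position 0: consonant
  'p' at position 1: consonant
  'c' at position 2: consonant
  'l' at position 3: consonant
  'i' at position 4: vowel (running total: 1)
  'e' at position 5: vowel (running total: 2)
Total vowels: 2

2


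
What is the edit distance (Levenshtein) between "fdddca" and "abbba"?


Computing edit distance: "fdddca" -> "abbba"
DP table:
           a    b    b    b    a
      0    1    2    3    4    5
  f   1    1    2    3    4    5
  d   2    2    2    3    4    5
  d   3    3    3    3    4    5
  d   4    4    4    4    4    5
  c   5    5    5    5    5    5
  a   6    5    6    6    6    5
Edit distance = dp[6][5] = 5

5


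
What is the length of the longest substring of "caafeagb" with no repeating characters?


Input: "caafeagb"
Sliding window (track last position of each char):
  Position 0 ('c'): window [0,0] length 1 -- new best
  Position 1 ('a'): window [0,1] length 2 -- new best
  Position 2 ('a'): repeat (last at 1), move window start to 2
  Position 2 ('a'): window [2,2] length 1
  Position 3 ('f'): window [2,3] length 2
  Position 4 ('e'): window [2,4] length 3 -- new best
  Position 5 ('a'): repeat (last at 2), move window start to 3
  Position 5 ('a'): window [3,5] length 3
  Position 6 ('g'): window [3,6] length 4 -- new best
  Position 7 ('b'): window [3,7] length 5 -- new best
Longest substring with no repeats: "feagb" with length 5

5


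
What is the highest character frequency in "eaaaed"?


Input: eaaaed
Character counts:
  'a': 3
  'd': 1
  'e': 2
Maximum frequency: 3

3


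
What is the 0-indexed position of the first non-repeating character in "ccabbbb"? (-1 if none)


Input: ccabbbb
Character frequencies:
  'a': 1
  'b': 4
  'c': 2
Scanning left to right for freq == 1:
  Position 0 ('c'): freq=2, skip
  Position 1 ('c'): freq=2, skip
  Position 2 ('a'): unique! => answer = 2

2


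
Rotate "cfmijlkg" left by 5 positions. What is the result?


Input: "cfmijlkg", rotate left by 5
First 5 characters: "cfmij"
Remaining characters: "lkg"
Concatenate remaining + first: "lkg" + "cfmij" = "lkgcfmij"

lkgcfmij


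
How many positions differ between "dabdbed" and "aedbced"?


Comparing "dabdbed" and "aedbced" position by position:
  Position 0: 'd' vs 'a' => DIFFER
  Position 1: 'a' vs 'e' => DIFFER
  Position 2: 'b' vs 'd' => DIFFER
  Position 3: 'd' vs 'b' => DIFFER
  Position 4: 'b' vs 'c' => DIFFER
  Position 5: 'e' vs 'e' => same
  Position 6: 'd' vs 'd' => same
Positions that differ: 5

5


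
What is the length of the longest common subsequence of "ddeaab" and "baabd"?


LCS of "ddeaab" and "baabd"
DP table:
           b    a    a    b    d
      0    0    0    0    0    0
  d   0    0    0    0    0    1
  d   0    0    0    0    0    1
  e   0    0    0    0    0    1
  a   0    0    1    1    1    1
  a   0    0    1    2    2    2
  b   0    1    1    2    3    3
LCS length = dp[6][5] = 3

3


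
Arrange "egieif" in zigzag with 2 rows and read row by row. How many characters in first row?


Zigzag "egieif" into 2 rows:
Placing characters:
  'e' => row 0
  'g' => row 1
  'i' => row 0
  'e' => row 1
  'i' => row 0
  'f' => row 1
Rows:
  Row 0: "eii"
  Row 1: "gef"
First row length: 3

3


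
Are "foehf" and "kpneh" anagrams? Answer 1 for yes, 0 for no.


Strings: "foehf", "kpneh"
Sorted first:  effho
Sorted second: ehknp
Differ at position 1: 'f' vs 'h' => not anagrams

0


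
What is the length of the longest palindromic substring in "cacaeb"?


Input: "cacaeb"
Checking substrings for palindromes:
  [0:3] "cac" (len 3) => palindrome
  [1:4] "aca" (len 3) => palindrome
Longest palindromic substring: "cac" with length 3

3


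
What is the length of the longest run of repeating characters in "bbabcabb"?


Input: "bbabcabb"
Scanning for longest run:
  Position 1 ('b'): continues run of 'b', length=2
  Position 2 ('a'): new char, reset run to 1
  Position 3 ('b'): new char, reset run to 1
  Position 4 ('c'): new char, reset run to 1
  Position 5 ('a'): new char, reset run to 1
  Position 6 ('b'): new char, reset run to 1
  Position 7 ('b'): continues run of 'b', length=2
Longest run: 'b' with length 2

2


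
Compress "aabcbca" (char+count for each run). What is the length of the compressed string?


Input: aabcbca
Runs:
  'a' x 2 => "a2"
  'b' x 1 => "b1"
  'c' x 1 => "c1"
  'b' x 1 => "b1"
  'c' x 1 => "c1"
  'a' x 1 => "a1"
Compressed: "a2b1c1b1c1a1"
Compressed length: 12

12


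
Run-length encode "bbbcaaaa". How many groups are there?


Input: bbbcaaaa
Scanning for consecutive runs:
  Group 1: 'b' x 3 (positions 0-2)
  Group 2: 'c' x 1 (positions 3-3)
  Group 3: 'a' x 4 (positions 4-7)
Total groups: 3

3


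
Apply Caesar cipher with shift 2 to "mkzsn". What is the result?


Caesar cipher: shift "mkzsn" by 2
  'm' (pos 12) + 2 = pos 14 = 'o'
  'k' (pos 10) + 2 = pos 12 = 'm'
  'z' (pos 25) + 2 = pos 1 = 'b'
  's' (pos 18) + 2 = pos 20 = 'u'
  'n' (pos 13) + 2 = pos 15 = 'p'
Result: ombup

ombup


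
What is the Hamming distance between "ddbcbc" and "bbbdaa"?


Comparing "ddbcbc" and "bbbdaa" position by position:
  Position 0: 'd' vs 'b' => differ
  Position 1: 'd' vs 'b' => differ
  Position 2: 'b' vs 'b' => same
  Position 3: 'c' vs 'd' => differ
  Position 4: 'b' vs 'a' => differ
  Position 5: 'c' vs 'a' => differ
Total differences (Hamming distance): 5

5


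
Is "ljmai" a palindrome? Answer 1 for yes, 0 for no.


Input: ljmai
Reversed: iamjl
  Compare pos 0 ('l') with pos 4 ('i'): MISMATCH
  Compare pos 1 ('j') with pos 3 ('a'): MISMATCH
Result: not a palindrome

0


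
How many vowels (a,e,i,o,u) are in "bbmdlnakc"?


Input: bbmdlnakc
Checking each character:
  'b' at position 0: consonant
  'b' at position 1: consonant
  'm' at position 2: consonant
  'd' at position 3: consonant
  'l' at position 4: consonant
  'n' at position 5: consonant
  'a' at position 6: vowel (running total: 1)
  'k' at position 7: consonant
  'c' at position 8: consonant
Total vowels: 1

1


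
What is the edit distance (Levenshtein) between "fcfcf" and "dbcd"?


Computing edit distance: "fcfcf" -> "dbcd"
DP table:
           d    b    c    d
      0    1    2    3    4
  f   1    1    2    3    4
  c   2    2    2    2    3
  f   3    3    3    3    3
  c   4    4    4    3    4
  f   5    5    5    4    4
Edit distance = dp[5][4] = 4

4


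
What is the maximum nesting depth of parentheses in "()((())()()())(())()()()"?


Input: "()((())()()())(())()()()"
Tracking depth:
  Position 0 '(': depth becomes 1
  Position 1 ')': depth becomes 0
  Position 2 '(': depth becomes 1
  Position 3 '(': depth becomes 2
  Position 4 '(': depth becomes 3
  Position 5 ')': depth becomes 2
  Position 6 ')': depth becomes 1
  Position 7 '(': depth becomes 2
  Position 8 ')': depth becomes 1
  Position 9 '(': depth becomes 2
  Position 10 ')': depth becomes 1
  Position 11 '(': depth becomes 2
  Position 12 ')': depth becomes 1
  Position 13 ')': depth becomes 0
  Position 14 '(': depth becomes 1
  Position 15 '(': depth becomes 2
  Position 16 ')': depth becomes 1
  Position 17 ')': depth becomes 0
  Position 18 '(': depth becomes 1
  Position 19 ')': depth becomes 0
  Position 20 '(': depth becomes 1
  Position 21 ')': depth becomes 0
  Position 22 '(': depth becomes 1
  Position 23 ')': depth becomes 0
Maximum depth reached: 3

3


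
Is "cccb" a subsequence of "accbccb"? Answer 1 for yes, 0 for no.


Check if "cccb" is a subsequence of "accbccb"
Greedy scan:
  Position 0 ('a'): no match needed
  Position 1 ('c'): matches sub[0] = 'c'
  Position 2 ('c'): matches sub[1] = 'c'
  Position 3 ('b'): no match needed
  Position 4 ('c'): matches sub[2] = 'c'
  Position 5 ('c'): no match needed
  Position 6 ('b'): matches sub[3] = 'b'
All 4 characters matched => is a subsequence

1


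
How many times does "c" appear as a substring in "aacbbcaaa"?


Searching for "c" in "aacbbcaaa"
Scanning each position:
  Position 0: "a" => no
  Position 1: "a" => no
  Position 2: "c" => MATCH
  Position 3: "b" => no
  Position 4: "b" => no
  Position 5: "c" => MATCH
  Position 6: "a" => no
  Position 7: "a" => no
  Position 8: "a" => no
Total occurrences: 2

2


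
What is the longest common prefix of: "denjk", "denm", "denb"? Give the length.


Words: denjk, denm, denb
  Position 0: all 'd' => match
  Position 1: all 'e' => match
  Position 2: all 'n' => match
  Position 3: ('j', 'm', 'b') => mismatch, stop
LCP = "den" (length 3)

3


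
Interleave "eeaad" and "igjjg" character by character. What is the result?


Interleaving "eeaad" and "igjjg":
  Position 0: 'e' from first, 'i' from second => "ei"
  Position 1: 'e' from first, 'g' from second => "eg"
  Position 2: 'a' from first, 'j' from second => "aj"
  Position 3: 'a' from first, 'j' from second => "aj"
  Position 4: 'd' from first, 'g' from second => "dg"
Result: eiegajajdg

eiegajajdg


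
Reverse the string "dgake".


Input: dgake
Reading characters right to left:
  Position 4: 'e'
  Position 3: 'k'
  Position 2: 'a'
  Position 1: 'g'
  Position 0: 'd'
Reversed: ekagd

ekagd


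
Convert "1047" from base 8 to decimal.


Input: "1047" in base 8
Positional expansion:
  Digit '1' (value 1) x 8^3 = 512
  Digit '0' (value 0) x 8^2 = 0
  Digit '4' (value 4) x 8^1 = 32
  Digit '7' (value 7) x 8^0 = 7
Sum = 551

551


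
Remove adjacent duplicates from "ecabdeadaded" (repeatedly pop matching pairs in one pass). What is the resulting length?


Input: ecabdeadaded
Stack-based adjacent duplicate removal:
  Read 'e': push. Stack: e
  Read 'c': push. Stack: ec
  Read 'a': push. Stack: eca
  Read 'b': push. Stack: ecab
  Read 'd': push. Stack: ecabd
  Read 'e': push. Stack: ecabde
  Read 'a': push. Stack: ecabdea
  Read 'd': push. Stack: ecabdead
  Read 'a': push. Stack: ecabdeada
  Read 'd': push. Stack: ecabdeadad
  Read 'e': push. Stack: ecabdeadade
  Read 'd': push. Stack: ecabdeadaded
Final stack: "ecabdeadaded" (length 12)

12


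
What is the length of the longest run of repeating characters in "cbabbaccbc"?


Input: "cbabbaccbc"
Scanning for longest run:
  Position 1 ('b'): new char, reset run to 1
  Position 2 ('a'): new char, reset run to 1
  Position 3 ('b'): new char, reset run to 1
  Position 4 ('b'): continues run of 'b', length=2
  Position 5 ('a'): new char, reset run to 1
  Position 6 ('c'): new char, reset run to 1
  Position 7 ('c'): continues run of 'c', length=2
  Position 8 ('b'): new char, reset run to 1
  Position 9 ('c'): new char, reset run to 1
Longest run: 'b' with length 2

2


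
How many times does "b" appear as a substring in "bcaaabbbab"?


Searching for "b" in "bcaaabbbab"
Scanning each position:
  Position 0: "b" => MATCH
  Position 1: "c" => no
  Position 2: "a" => no
  Position 3: "a" => no
  Position 4: "a" => no
  Position 5: "b" => MATCH
  Position 6: "b" => MATCH
  Position 7: "b" => MATCH
  Position 8: "a" => no
  Position 9: "b" => MATCH
Total occurrences: 5

5


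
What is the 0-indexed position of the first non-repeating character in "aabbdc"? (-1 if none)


Input: aabbdc
Character frequencies:
  'a': 2
  'b': 2
  'c': 1
  'd': 1
Scanning left to right for freq == 1:
  Position 0 ('a'): freq=2, skip
  Position 1 ('a'): freq=2, skip
  Position 2 ('b'): freq=2, skip
  Position 3 ('b'): freq=2, skip
  Position 4 ('d'): unique! => answer = 4

4


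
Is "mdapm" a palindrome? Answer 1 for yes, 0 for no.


Input: mdapm
Reversed: mpadm
  Compare pos 0 ('m') with pos 4 ('m'): match
  Compare pos 1 ('d') with pos 3 ('p'): MISMATCH
Result: not a palindrome

0


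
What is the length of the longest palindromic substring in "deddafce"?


Input: "deddafce"
Checking substrings for palindromes:
  [0:3] "ded" (len 3) => palindrome
  [2:4] "dd" (len 2) => palindrome
Longest palindromic substring: "ded" with length 3

3


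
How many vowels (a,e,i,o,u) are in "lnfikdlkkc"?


Input: lnfikdlkkc
Checking each character:
  'l' at position 0: consonant
  'n' at position 1: consonant
  'f' at position 2: consonant
  'i' at position 3: vowel (running total: 1)
  'k' at position 4: consonant
  'd' at position 5: consonant
  'l' at position 6: consonant
  'k' at position 7: consonant
  'k' at position 8: consonant
  'c' at position 9: consonant
Total vowels: 1

1


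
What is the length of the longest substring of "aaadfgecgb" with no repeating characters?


Input: "aaadfgecgb"
Sliding window (track last position of each char):
  Position 0 ('a'): window [0,0] length 1 -- new best
  Position 1 ('a'): repeat (last at 0), move window start to 1
  Position 1 ('a'): window [1,1] length 1
  Position 2 ('a'): repeat (last at 1), move window start to 2
  Position 2 ('a'): window [2,2] length 1
  Position 3 ('d'): window [2,3] length 2 -- new best
  Position 4 ('f'): window [2,4] length 3 -- new best
  Position 5 ('g'): window [2,5] length 4 -- new best
  Position 6 ('e'): window [2,6] length 5 -- new best
  Position 7 ('c'): window [2,7] length 6 -- new best
  Position 8 ('g'): repeat (last at 5), move window start to 6
  Position 8 ('g'): window [6,8] length 3
  Position 9 ('b'): window [6,9] length 4
Longest substring with no repeats: "adfgec" with length 6

6


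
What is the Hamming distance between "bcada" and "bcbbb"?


Comparing "bcada" and "bcbbb" position by position:
  Position 0: 'b' vs 'b' => same
  Position 1: 'c' vs 'c' => same
  Position 2: 'a' vs 'b' => differ
  Position 3: 'd' vs 'b' => differ
  Position 4: 'a' vs 'b' => differ
Total differences (Hamming distance): 3

3


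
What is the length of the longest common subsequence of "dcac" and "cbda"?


LCS of "dcac" and "cbda"
DP table:
           c    b    d    a
      0    0    0    0    0
  d   0    0    0    1    1
  c   0    1    1    1    1
  a   0    1    1    1    2
  c   0    1    1    1    2
LCS length = dp[4][4] = 2

2


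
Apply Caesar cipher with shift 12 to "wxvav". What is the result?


Caesar cipher: shift "wxvav" by 12
  'w' (pos 22) + 12 = pos 8 = 'i'
  'x' (pos 23) + 12 = pos 9 = 'j'
  'v' (pos 21) + 12 = pos 7 = 'h'
  'a' (pos 0) + 12 = pos 12 = 'm'
  'v' (pos 21) + 12 = pos 7 = 'h'
Result: ijhmh

ijhmh


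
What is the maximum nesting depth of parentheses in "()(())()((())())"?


Input: "()(())()((())())"
Tracking depth:
  Position 0 '(': depth becomes 1
  Position 1 ')': depth becomes 0
  Position 2 '(': depth becomes 1
  Position 3 '(': depth becomes 2
  Position 4 ')': depth becomes 1
  Position 5 ')': depth becomes 0
  Position 6 '(': depth becomes 1
  Position 7 ')': depth becomes 0
  Position 8 '(': depth becomes 1
  Position 9 '(': depth becomes 2
  Position 10 '(': depth becomes 3
  Position 11 ')': depth becomes 2
  Position 12 ')': depth becomes 1
  Position 13 '(': depth becomes 2
  Position 14 ')': depth becomes 1
  Position 15 ')': depth becomes 0
Maximum depth reached: 3

3


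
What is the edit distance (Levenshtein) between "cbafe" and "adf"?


Computing edit distance: "cbafe" -> "adf"
DP table:
           a    d    f
      0    1    2    3
  c   1    1    2    3
  b   2    2    2    3
  a   3    2    3    3
  f   4    3    3    3
  e   5    4    4    4
Edit distance = dp[5][3] = 4

4


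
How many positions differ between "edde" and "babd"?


Comparing "edde" and "babd" position by position:
  Position 0: 'e' vs 'b' => DIFFER
  Position 1: 'd' vs 'a' => DIFFER
  Position 2: 'd' vs 'b' => DIFFER
  Position 3: 'e' vs 'd' => DIFFER
Positions that differ: 4

4


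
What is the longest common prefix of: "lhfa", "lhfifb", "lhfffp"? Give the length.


Words: lhfa, lhfifb, lhfffp
  Position 0: all 'l' => match
  Position 1: all 'h' => match
  Position 2: all 'f' => match
  Position 3: ('a', 'i', 'f') => mismatch, stop
LCP = "lhf" (length 3)

3


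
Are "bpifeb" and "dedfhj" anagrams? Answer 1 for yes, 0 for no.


Strings: "bpifeb", "dedfhj"
Sorted first:  bbefip
Sorted second: ddefhj
Differ at position 0: 'b' vs 'd' => not anagrams

0


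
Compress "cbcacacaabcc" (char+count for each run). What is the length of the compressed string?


Input: cbcacacaabcc
Runs:
  'c' x 1 => "c1"
  'b' x 1 => "b1"
  'c' x 1 => "c1"
  'a' x 1 => "a1"
  'c' x 1 => "c1"
  'a' x 1 => "a1"
  'c' x 1 => "c1"
  'a' x 2 => "a2"
  'b' x 1 => "b1"
  'c' x 2 => "c2"
Compressed: "c1b1c1a1c1a1c1a2b1c2"
Compressed length: 20

20


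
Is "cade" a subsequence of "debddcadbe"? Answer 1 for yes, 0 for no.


Check if "cade" is a subsequence of "debddcadbe"
Greedy scan:
  Position 0 ('d'): no match needed
  Position 1 ('e'): no match needed
  Position 2 ('b'): no match needed
  Position 3 ('d'): no match needed
  Position 4 ('d'): no match needed
  Position 5 ('c'): matches sub[0] = 'c'
  Position 6 ('a'): matches sub[1] = 'a'
  Position 7 ('d'): matches sub[2] = 'd'
  Position 8 ('b'): no match needed
  Position 9 ('e'): matches sub[3] = 'e'
All 4 characters matched => is a subsequence

1


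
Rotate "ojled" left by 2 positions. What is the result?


Input: "ojled", rotate left by 2
First 2 characters: "oj"
Remaining characters: "led"
Concatenate remaining + first: "led" + "oj" = "ledoj"

ledoj


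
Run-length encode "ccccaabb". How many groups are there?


Input: ccccaabb
Scanning for consecutive runs:
  Group 1: 'c' x 4 (positions 0-3)
  Group 2: 'a' x 2 (positions 4-5)
  Group 3: 'b' x 2 (positions 6-7)
Total groups: 3

3


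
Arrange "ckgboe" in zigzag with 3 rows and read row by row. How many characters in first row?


Zigzag "ckgboe" into 3 rows:
Placing characters:
  'c' => row 0
  'k' => row 1
  'g' => row 2
  'b' => row 1
  'o' => row 0
  'e' => row 1
Rows:
  Row 0: "co"
  Row 1: "kbe"
  Row 2: "g"
First row length: 2

2


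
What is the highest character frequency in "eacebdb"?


Input: eacebdb
Character counts:
  'a': 1
  'b': 2
  'c': 1
  'd': 1
  'e': 2
Maximum frequency: 2

2


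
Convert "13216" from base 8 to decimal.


Input: "13216" in base 8
Positional expansion:
  Digit '1' (value 1) x 8^4 = 4096
  Digit '3' (value 3) x 8^3 = 1536
  Digit '2' (value 2) x 8^2 = 128
  Digit '1' (value 1) x 8^1 = 8
  Digit '6' (value 6) x 8^0 = 6
Sum = 5774

5774


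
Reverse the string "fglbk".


Input: fglbk
Reading characters right to left:
  Position 4: 'k'
  Position 3: 'b'
  Position 2: 'l'
  Position 1: 'g'
  Position 0: 'f'
Reversed: kblgf

kblgf


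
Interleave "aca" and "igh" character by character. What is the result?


Interleaving "aca" and "igh":
  Position 0: 'a' from first, 'i' from second => "ai"
  Position 1: 'c' from first, 'g' from second => "cg"
  Position 2: 'a' from first, 'h' from second => "ah"
Result: aicgah

aicgah


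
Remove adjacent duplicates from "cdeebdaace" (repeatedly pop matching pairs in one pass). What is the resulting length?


Input: cdeebdaace
Stack-based adjacent duplicate removal:
  Read 'c': push. Stack: c
  Read 'd': push. Stack: cd
  Read 'e': push. Stack: cde
  Read 'e': matches stack top 'e' => pop. Stack: cd
  Read 'b': push. Stack: cdb
  Read 'd': push. Stack: cdbd
  Read 'a': push. Stack: cdbda
  Read 'a': matches stack top 'a' => pop. Stack: cdbd
  Read 'c': push. Stack: cdbdc
  Read 'e': push. Stack: cdbdce
Final stack: "cdbdce" (length 6)

6


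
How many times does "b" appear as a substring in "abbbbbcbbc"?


Searching for "b" in "abbbbbcbbc"
Scanning each position:
  Position 0: "a" => no
  Position 1: "b" => MATCH
  Position 2: "b" => MATCH
  Position 3: "b" => MATCH
  Position 4: "b" => MATCH
  Position 5: "b" => MATCH
  Position 6: "c" => no
  Position 7: "b" => MATCH
  Position 8: "b" => MATCH
  Position 9: "c" => no
Total occurrences: 7

7
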